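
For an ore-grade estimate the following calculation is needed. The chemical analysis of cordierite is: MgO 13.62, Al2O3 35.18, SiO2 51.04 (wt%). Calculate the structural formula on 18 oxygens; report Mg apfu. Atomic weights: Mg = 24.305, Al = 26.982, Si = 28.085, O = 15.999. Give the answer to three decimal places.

1.980 Mg apfu

MgO: 13.62/40.304 = 0.33793 mol → 0.33793 mol Mg, 0.33793 mol O.
Al2O3: 35.18/101.961 = 0.34503 mol → 0.69006 mol Al, 1.03509 mol O.
SiO2: 51.04/60.083 = 0.84949 mol → 0.84949 mol Si, 1.69898 mol O.
Total oxygen = 3.07200 mol. Normalization factor = 18/3.07200 = 5.85938.
Mg per 18 O = 0.33793 × 5.85938 = 1.980.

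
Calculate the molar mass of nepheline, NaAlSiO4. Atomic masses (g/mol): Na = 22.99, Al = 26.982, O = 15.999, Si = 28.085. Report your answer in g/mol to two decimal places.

142.05 g/mol

M = 1(22.99) + 1(26.982) + 1(28.085) + 4(15.999)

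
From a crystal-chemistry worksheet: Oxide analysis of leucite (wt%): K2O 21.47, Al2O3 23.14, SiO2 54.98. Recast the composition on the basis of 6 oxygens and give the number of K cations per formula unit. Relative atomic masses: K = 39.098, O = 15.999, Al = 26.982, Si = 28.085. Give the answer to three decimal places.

0.999 K apfu

K2O (M=94.195): mol = 0.22793; K = 0.45586, O = 0.22793.
Al2O3 (M=101.961): mol = 0.22695; Al = 0.45390, O = 0.68085.
SiO2 (M=60.083): mol = 0.91507; Si = 0.91507, O = 1.83014.
ΣO = 2.73892; factor = 6/ΣO = 2.19064.
K apfu = 0.45586 × 2.19064 = 0.999.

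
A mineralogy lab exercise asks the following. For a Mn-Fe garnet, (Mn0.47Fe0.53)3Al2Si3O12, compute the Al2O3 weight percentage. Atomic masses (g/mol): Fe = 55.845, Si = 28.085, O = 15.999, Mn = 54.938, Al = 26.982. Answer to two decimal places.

M((Mn0.47Fe0.53)3Al2Si3O12) = 496.463 g/mol; M(Al2O3) = 101.961 g/mol.
Moles Al2O3 per formula unit = 2 Al ÷ 2 = 1.0000.
Al2O3 fraction = (1.0000 × 101.961) / 496.463 = 101.961/496.463 = 0.2054.

20.54 wt%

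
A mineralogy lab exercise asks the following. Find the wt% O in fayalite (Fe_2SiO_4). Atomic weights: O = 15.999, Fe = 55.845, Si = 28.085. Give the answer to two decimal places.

31.41 weight percent

M(Fe_2SiO_4) = 203.771 g/mol.
O contributes 4 × 15.999 = 63.996 g per mole.
63.996/203.771 = 0.3141 → 31.41%.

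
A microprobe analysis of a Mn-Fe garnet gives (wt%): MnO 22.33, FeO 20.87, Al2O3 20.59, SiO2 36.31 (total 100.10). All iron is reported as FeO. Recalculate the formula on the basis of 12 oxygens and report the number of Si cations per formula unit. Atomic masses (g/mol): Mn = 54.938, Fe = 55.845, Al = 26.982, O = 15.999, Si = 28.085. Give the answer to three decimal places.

MnO: 22.33/70.937 = 0.31479 mol → 0.31479 mol Mn, 0.31479 mol O.
FeO: 20.87/71.844 = 0.29049 mol → 0.29049 mol Fe, 0.29049 mol O.
Al2O3: 20.59/101.961 = 0.20194 mol → 0.40388 mol Al, 0.60582 mol O.
SiO2: 36.31/60.083 = 0.60433 mol → 0.60433 mol Si, 1.20866 mol O.
Total oxygen = 2.41976 mol. Normalization factor = 12/2.41976 = 4.95917.
Si per 12 O = 0.60433 × 4.95917 = 2.997.

2.997 Si apfu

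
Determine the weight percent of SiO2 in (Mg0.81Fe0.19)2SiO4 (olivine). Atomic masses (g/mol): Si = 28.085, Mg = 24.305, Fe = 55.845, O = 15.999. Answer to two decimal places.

M((Mg0.81Fe0.19)2SiO4) = 152.676 g/mol; M(SiO2) = 60.083 g/mol.
Moles SiO2 per formula unit = 1 Si ÷ 1 = 1.0000.
SiO2 fraction = (1.0000 × 60.083) / 152.676 = 60.083/152.676 = 0.3935.

39.35 wt%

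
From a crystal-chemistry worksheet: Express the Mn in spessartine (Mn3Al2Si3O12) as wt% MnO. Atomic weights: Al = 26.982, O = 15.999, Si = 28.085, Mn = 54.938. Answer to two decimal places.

M(Mn3Al2Si3O12) = 495.021 g/mol; M(MnO) = 70.937 g/mol.
Moles MnO per formula unit = 3 Mn ÷ 1 = 3.0000.
MnO fraction = (3.0000 × 70.937) / 495.021 = 212.811/495.021 = 0.4299.

42.99 wt%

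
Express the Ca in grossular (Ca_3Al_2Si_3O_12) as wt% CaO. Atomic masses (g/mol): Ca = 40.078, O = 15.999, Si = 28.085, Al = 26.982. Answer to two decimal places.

Molar mass of Ca_3Al_2Si_3O_12 = 3×40.078 + 2×26.982 + 3×28.085 + 12×15.999 = 450.441 g/mol.
Each formula unit contains 3 Ca, equivalent to 3/1 = 3.0000 mol CaO.
M(CaO) = 1×40.078 + 1×15.999 = 56.077 g/mol.
Mass of CaO per formula unit = 3.0000 × 56.077 = 168.231 g.
CaO wt% = 168.231 / 450.441 × 100 = 37.35%.

37.35 wt%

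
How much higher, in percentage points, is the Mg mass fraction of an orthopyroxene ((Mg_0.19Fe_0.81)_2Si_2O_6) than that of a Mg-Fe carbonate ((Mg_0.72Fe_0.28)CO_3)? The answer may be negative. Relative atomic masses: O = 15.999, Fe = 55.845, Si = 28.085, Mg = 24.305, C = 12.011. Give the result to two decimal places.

-15.12 percentage points

M((Mg_0.19Fe_0.81)_2Si_2O_6) = 251.869 g/mol, so wt% Mg = 9.236/251.869 × 100 = 3.67%.
M((Mg_0.72Fe_0.28)CO_3) = 93.144 g/mol, so wt% Mg = 17.500/93.144 × 100 = 18.79%.
3.67 − 18.79 = -15.12 pp.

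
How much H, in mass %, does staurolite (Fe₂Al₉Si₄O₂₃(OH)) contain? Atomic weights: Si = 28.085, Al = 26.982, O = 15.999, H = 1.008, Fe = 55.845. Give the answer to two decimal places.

Formula mass = 2*55.845 + 9*26.982 + 4*28.085 + 24*15.999 + 1*1.008 = 851.852 g/mol, of which 1.008 g is H.
So H makes up 1.008/851.852 = 0.0012 of the mass, i.e. 0.12%.

0.12 mass %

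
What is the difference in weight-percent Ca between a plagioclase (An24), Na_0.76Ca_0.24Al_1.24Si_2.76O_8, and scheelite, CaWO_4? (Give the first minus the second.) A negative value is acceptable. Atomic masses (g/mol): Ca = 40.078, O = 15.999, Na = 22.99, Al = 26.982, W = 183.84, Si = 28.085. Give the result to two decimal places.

Ca in Na_0.76Ca_0.24Al_1.24Si_2.76O_8: molar mass 266.055 g/mol; 0.24×40.078 = 9.619 g → 3.62 wt%.
Ca in CaWO_4: molar mass 287.914 g/mol; 1×40.078 = 40.078 g → 13.92 wt%.
Difference = 3.62 − 13.92 = -10.30 percentage points.

-10.30 percentage points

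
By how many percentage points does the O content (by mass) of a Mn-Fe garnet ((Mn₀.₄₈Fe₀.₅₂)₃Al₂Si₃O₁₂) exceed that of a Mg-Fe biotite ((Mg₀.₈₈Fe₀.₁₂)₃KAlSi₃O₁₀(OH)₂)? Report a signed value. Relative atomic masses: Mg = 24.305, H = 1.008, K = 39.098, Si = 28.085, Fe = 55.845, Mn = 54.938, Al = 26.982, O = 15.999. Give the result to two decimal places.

First mineral: 191.988 g O in 496.436 g formula = 38.67 wt% O.
Second mineral: 191.988 g O in 428.608 g formula = 44.79 wt% O.
38.67% − 44.79% gives a difference of -6.12 percentage points.

-6.12 percentage points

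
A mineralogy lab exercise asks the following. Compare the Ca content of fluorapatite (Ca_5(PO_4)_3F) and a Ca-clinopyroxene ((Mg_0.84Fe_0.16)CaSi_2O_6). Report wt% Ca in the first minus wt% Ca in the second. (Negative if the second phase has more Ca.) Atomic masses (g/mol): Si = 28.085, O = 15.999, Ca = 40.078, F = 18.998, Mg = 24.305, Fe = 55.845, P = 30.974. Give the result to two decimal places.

21.65 percentage points

M(Ca_5(PO_4)_3F) = 504.298 g/mol, so wt% Ca = 200.390/504.298 × 100 = 39.74%.
M((Mg_0.84Fe_0.16)CaSi_2O_6) = 221.593 g/mol, so wt% Ca = 40.078/221.593 × 100 = 18.09%.
39.74 − 18.09 = 21.65 pp.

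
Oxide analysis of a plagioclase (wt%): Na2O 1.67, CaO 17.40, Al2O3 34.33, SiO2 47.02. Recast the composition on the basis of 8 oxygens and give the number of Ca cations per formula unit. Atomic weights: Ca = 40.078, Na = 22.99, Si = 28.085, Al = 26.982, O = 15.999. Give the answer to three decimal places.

0.852 Ca apfu

Na2O: 1.67/61.979 = 0.02694 mol → 0.05388 mol Na, 0.02694 mol O.
CaO: 17.40/56.077 = 0.31029 mol → 0.31029 mol Ca, 0.31029 mol O.
Al2O3: 34.33/101.961 = 0.33670 mol → 0.67340 mol Al, 1.01010 mol O.
SiO2: 47.02/60.083 = 0.78258 mol → 0.78258 mol Si, 1.56516 mol O.
Total oxygen = 2.91249 mol. Normalization factor = 8/2.91249 = 2.74679.
Ca per 8 O = 0.31029 × 2.74679 = 0.852.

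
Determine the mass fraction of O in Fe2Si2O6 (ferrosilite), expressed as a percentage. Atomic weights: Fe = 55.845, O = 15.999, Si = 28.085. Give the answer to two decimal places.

36.38 mass %

M(Fe2Si2O6) = 263.854 g/mol.
O contributes 6 × 15.999 = 95.994 g per mole.
95.994/263.854 = 0.3638 → 36.38%.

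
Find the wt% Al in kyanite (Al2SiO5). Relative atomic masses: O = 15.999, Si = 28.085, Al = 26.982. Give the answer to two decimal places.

Formula mass = 2×26.982 + 1×28.085 + 5×15.999 = 162.044 g/mol, of which 53.964 g is Al.
So Al makes up 53.964/162.044 = 0.3330 of the mass, i.e. 33.30%.

33.30 wt%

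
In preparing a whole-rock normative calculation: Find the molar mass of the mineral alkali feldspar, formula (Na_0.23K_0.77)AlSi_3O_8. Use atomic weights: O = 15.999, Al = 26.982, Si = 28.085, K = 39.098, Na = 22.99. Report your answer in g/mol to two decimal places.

The formula mass is the sum 0.23×22.99 + 0.77×39.098 + 1×26.982 + 3×28.085 + 8×15.999.

274.62 g/mol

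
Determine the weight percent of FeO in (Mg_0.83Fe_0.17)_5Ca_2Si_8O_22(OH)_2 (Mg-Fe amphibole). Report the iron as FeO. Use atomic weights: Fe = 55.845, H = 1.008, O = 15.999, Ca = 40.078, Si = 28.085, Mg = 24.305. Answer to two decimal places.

7.28 wt%

M((Mg_0.83Fe_0.17)_5Ca_2Si_8O_22(OH)_2) = 839.162 g/mol; M(FeO) = 71.844 g/mol.
Moles FeO per formula unit = 0.85 Fe ÷ 1 = 0.8500.
FeO fraction = (0.8500 × 71.844) / 839.162 = 61.067/839.162 = 0.0728.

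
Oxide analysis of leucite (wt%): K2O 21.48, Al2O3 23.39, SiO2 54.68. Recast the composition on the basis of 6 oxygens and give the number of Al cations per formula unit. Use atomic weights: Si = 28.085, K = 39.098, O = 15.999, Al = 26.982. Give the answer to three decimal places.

1.006 Al apfu

21.48 wt% K2O ÷ 94.195 g/mol = 0.22804 mol, giving 0.45608 K and 0.22804 O.
23.39 wt% Al2O3 ÷ 101.961 g/mol = 0.22940 mol, giving 0.45880 Al and 0.68820 O.
54.68 wt% SiO2 ÷ 60.083 g/mol = 0.91007 mol, giving 0.91007 Si and 1.82014 O.
Oxygen sums to 2.73638; scaling by 6/2.73638 = 2.19268 puts the formula on 6 O.
Al: 0.45880 × 2.19268 = 1.006 atoms per formula unit.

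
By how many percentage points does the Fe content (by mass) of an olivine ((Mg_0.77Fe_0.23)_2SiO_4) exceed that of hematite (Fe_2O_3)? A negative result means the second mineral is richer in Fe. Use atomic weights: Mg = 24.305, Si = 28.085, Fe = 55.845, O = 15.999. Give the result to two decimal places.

-53.39 percentage points

First mineral: 25.689 g Fe in 155.199 g formula = 16.55 wt% Fe.
Second mineral: 111.690 g Fe in 159.687 g formula = 69.94 wt% Fe.
16.55% − 69.94% gives a difference of -53.39 percentage points.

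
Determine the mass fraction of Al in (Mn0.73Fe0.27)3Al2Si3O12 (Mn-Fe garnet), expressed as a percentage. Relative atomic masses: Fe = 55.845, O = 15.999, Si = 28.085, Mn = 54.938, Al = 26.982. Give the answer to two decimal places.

M((Mn0.73Fe0.27)3Al2Si3O12) = 495.756 g/mol.
Al contributes 2 × 26.982 = 53.964 g per mole.
53.964/495.756 = 0.1089 → 10.89%.

10.89 weight percent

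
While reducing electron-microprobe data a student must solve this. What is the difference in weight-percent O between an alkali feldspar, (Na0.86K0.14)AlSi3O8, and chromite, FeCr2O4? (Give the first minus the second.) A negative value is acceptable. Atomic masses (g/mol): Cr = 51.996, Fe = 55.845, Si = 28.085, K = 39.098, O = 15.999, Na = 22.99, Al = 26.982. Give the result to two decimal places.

19.80 percentage points

O in (Na0.86K0.14)AlSi3O8: molar mass 264.474 g/mol; 8×15.999 = 127.992 g → 48.39 wt%.
O in FeCr2O4: molar mass 223.833 g/mol; 4×15.999 = 63.996 g → 28.59 wt%.
Difference = 48.39 − 28.59 = 19.80 percentage points.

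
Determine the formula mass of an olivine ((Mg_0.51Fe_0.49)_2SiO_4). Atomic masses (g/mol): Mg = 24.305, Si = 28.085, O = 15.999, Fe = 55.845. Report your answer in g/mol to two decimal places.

171.60 g/mol

M = 1.02*24.305 + 0.98*55.845 + 1*28.085 + 4*15.999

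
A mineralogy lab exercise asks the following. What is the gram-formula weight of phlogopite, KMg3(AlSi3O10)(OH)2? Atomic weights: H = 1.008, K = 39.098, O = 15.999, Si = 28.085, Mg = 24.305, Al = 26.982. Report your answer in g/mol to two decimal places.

417.25 g/mol

M = 1(39.098) + 3(24.305) + 1(26.982) + 3(28.085) + 12(15.999) + 2(1.008)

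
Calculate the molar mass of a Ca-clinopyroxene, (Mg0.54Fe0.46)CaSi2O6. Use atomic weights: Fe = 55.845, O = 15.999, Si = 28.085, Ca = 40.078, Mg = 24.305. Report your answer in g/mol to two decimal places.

The formula mass is the sum 0.54×24.305 + 0.46×55.845 + 1×40.078 + 2×28.085 + 6×15.999.

231.06 g/mol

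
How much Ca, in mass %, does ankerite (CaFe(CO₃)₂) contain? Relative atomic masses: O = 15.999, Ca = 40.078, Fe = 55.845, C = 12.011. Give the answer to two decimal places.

M(CaFe(CO₃)₂) = 215.939 g/mol.
Ca contributes 1 × 40.078 = 40.078 g per mole.
40.078/215.939 = 0.1856 → 18.56%.

18.56 mass %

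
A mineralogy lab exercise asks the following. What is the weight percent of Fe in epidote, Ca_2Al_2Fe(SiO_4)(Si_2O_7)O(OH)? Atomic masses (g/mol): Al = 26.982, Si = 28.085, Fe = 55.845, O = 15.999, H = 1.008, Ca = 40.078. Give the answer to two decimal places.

Molar mass of Ca_2Al_2Fe(SiO_4)(Si_2O_7)O(OH): 2×40.078 + 2×26.982 + 1×55.845 + 3×28.085 + 13×15.999 + 1×1.008 = 483.215 g/mol.
Mass of Fe per formula unit: 1 × 55.845 = 55.845 g.
Weight fraction Fe = 55.845 / 483.215 = 0.1156.

11.56 mass %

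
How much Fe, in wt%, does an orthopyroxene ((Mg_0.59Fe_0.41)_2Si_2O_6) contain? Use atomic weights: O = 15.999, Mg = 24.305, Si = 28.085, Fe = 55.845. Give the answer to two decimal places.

Molar mass of (Mg_0.59Fe_0.41)_2Si_2O_6: 1.18·24.305 + 0.82·55.845 + 2·28.085 + 6·15.999 = 226.637 g/mol.
Mass of Fe per formula unit: 0.82 × 55.845 = 45.793 g.
Weight fraction Fe = 45.793 / 226.637 = 0.2021.

20.21 wt%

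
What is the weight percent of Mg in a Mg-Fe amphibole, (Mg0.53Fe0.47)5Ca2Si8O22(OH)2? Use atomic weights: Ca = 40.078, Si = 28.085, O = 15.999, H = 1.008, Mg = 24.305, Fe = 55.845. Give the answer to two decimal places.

M((Mg0.53Fe0.47)5Ca2Si8O22(OH)2) = 886.472 g/mol.
Mg contributes 2.65 × 24.305 = 64.408 g per mole.
64.408/886.472 = 0.0727 → 7.27%.

7.27 weight percent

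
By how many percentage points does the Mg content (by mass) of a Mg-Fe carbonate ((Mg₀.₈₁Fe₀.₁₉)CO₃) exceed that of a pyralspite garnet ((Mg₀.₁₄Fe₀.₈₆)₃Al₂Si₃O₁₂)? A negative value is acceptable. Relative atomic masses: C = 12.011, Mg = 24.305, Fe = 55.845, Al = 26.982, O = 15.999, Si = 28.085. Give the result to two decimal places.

19.69 percentage points

Mg in (Mg₀.₈₁Fe₀.₁₉)CO₃: molar mass 90.306 g/mol; 0.81×24.305 = 19.687 g → 21.80 wt%.
Mg in (Mg₀.₁₄Fe₀.₈₆)₃Al₂Si₃O₁₂: molar mass 484.495 g/mol; 0.42×24.305 = 10.208 g → 2.11 wt%.
Difference = 21.80 − 2.11 = 19.69 percentage points.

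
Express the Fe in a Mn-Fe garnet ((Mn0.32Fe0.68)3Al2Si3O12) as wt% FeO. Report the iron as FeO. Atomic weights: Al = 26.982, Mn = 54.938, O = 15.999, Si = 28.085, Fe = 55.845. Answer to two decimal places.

29.50 wt%

M((Mn0.32Fe0.68)3Al2Si3O12) = 496.871 g/mol; M(FeO) = 71.844 g/mol.
Moles FeO per formula unit = 2.04 Fe ÷ 1 = 2.0400.
FeO fraction = (2.0400 × 71.844) / 496.871 = 146.562/496.871 = 0.2950.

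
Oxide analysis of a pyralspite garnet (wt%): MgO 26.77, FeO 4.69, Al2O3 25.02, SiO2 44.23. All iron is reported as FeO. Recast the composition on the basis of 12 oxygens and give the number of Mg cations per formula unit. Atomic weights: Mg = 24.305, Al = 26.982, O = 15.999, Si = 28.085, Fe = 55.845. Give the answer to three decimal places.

2.713 Mg apfu

MgO (M=40.304): mol = 0.66420; Mg = 0.66420, O = 0.66420.
FeO (M=71.844): mol = 0.06528; Fe = 0.06528, O = 0.06528.
Al2O3 (M=101.961): mol = 0.24539; Al = 0.49078, O = 0.73617.
SiO2 (M=60.083): mol = 0.73615; Si = 0.73615, O = 1.47230.
ΣO = 2.93795; factor = 12/ΣO = 4.08448.
Mg apfu = 0.66420 × 4.08448 = 2.713.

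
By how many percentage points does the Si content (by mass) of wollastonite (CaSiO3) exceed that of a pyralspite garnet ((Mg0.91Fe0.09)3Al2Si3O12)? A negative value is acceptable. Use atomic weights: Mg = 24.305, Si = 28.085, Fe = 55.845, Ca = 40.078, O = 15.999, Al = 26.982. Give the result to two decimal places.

3.71 percentage points

First mineral: 28.085 g Si in 116.160 g formula = 24.18 wt% Si.
Second mineral: 84.255 g Si in 411.638 g formula = 20.47 wt% Si.
24.18% − 20.47% gives a difference of 3.71 percentage points.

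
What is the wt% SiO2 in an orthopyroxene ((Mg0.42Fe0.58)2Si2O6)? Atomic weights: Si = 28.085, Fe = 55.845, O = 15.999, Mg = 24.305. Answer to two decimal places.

50.63 wt%

Formula mass = 237.360 g/mol.
2 Si → 2.0000 mol SiO2 per formula unit; M(SiO2) = 60.083, so SiO2 mass = 120.166 g.
120.166/237.360 × 100 = 50.63 wt%.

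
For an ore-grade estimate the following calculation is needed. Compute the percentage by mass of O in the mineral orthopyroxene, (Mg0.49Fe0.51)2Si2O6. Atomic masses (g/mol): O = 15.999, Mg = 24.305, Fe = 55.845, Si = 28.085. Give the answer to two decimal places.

Molar mass of (Mg0.49Fe0.51)2Si2O6: 0.98*24.305 + 1.02*55.845 + 2*28.085 + 6*15.999 = 232.945 g/mol.
Mass of O per formula unit: 6 × 15.999 = 95.994 g.
Weight fraction O = 95.994 / 232.945 = 0.4121.

41.21 mass %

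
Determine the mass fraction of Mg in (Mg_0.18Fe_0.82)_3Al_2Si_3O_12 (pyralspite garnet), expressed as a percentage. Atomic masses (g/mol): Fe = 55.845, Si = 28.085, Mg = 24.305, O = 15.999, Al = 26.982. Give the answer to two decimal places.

2.73 wt%

M((Mg_0.18Fe_0.82)_3Al_2Si_3O_12) = 480.710 g/mol.
Mg contributes 0.54 × 24.305 = 13.125 g per mole.
13.125/480.710 = 0.0273 → 2.73%.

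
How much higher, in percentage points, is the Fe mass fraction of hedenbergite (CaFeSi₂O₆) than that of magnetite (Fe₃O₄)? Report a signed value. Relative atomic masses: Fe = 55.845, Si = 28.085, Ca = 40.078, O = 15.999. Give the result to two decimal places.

Fe in CaFeSi₂O₆: molar mass 248.087 g/mol; 1×55.845 = 55.845 g → 22.51 wt%.
Fe in Fe₃O₄: molar mass 231.531 g/mol; 3×55.845 = 167.535 g → 72.36 wt%.
Difference = 22.51 − 72.36 = -49.85 percentage points.

-49.85 percentage points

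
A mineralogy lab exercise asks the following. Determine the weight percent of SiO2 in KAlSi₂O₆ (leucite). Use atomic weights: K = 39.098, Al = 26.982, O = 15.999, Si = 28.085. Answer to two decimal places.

55.06 wt%

Molar mass of KAlSi₂O₆ = 1·39.098 + 1·26.982 + 2·28.085 + 6·15.999 = 218.244 g/mol.
Each formula unit contains 2 Si, equivalent to 2/1 = 2.0000 mol SiO2.
M(SiO2) = 1×28.085 + 2×15.999 = 60.083 g/mol.
Mass of SiO2 per formula unit = 2.0000 × 60.083 = 120.166 g.
SiO2 wt% = 120.166 / 218.244 × 100 = 55.06%.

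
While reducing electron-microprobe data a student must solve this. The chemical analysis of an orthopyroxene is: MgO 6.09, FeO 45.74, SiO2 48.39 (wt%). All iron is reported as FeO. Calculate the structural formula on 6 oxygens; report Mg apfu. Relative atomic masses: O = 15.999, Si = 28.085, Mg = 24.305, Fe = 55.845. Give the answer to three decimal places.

0.378 Mg apfu

6.09 wt% MgO ÷ 40.304 g/mol = 0.15110 mol, giving 0.15110 Mg and 0.15110 O.
45.74 wt% FeO ÷ 71.844 g/mol = 0.63666 mol, giving 0.63666 Fe and 0.63666 O.
48.39 wt% SiO2 ÷ 60.083 g/mol = 0.80539 mol, giving 0.80539 Si and 1.61078 O.
Oxygen sums to 2.39854; scaling by 6/2.39854 = 2.50152 puts the formula on 6 O.
Mg: 0.15110 × 2.50152 = 0.378 atoms per formula unit.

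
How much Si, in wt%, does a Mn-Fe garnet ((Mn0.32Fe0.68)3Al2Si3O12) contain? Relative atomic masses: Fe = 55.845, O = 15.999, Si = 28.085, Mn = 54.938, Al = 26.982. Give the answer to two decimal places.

16.96 wt%

Formula mass = 0.96*54.938 + 2.04*55.845 + 2*26.982 + 3*28.085 + 12*15.999 = 496.871 g/mol, of which 84.255 g is Si.
So Si makes up 84.255/496.871 = 0.1696 of the mass, i.e. 16.96%.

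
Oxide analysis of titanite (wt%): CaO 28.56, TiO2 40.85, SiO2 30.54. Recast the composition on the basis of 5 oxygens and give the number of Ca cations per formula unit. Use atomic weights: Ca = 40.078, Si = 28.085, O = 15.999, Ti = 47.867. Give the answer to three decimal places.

CaO (M=56.077): mol = 0.50930; Ca = 0.50930, O = 0.50930.
TiO2 (M=79.865): mol = 0.51149; Ti = 0.51149, O = 1.02298.
SiO2 (M=60.083): mol = 0.50830; Si = 0.50830, O = 1.01660.
ΣO = 2.54888; factor = 5/ΣO = 1.96165.
Ca apfu = 0.50930 × 1.96165 = 0.999.

0.999 Ca apfu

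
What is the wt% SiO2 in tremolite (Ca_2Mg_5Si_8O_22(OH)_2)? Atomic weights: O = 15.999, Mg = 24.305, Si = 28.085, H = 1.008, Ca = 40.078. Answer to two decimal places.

59.17 wt%

M(Ca_2Mg_5Si_8O_22(OH)_2) = 812.353 g/mol; M(SiO2) = 60.083 g/mol.
Moles SiO2 per formula unit = 8 Si ÷ 1 = 8.0000.
SiO2 fraction = (8.0000 × 60.083) / 812.353 = 480.664/812.353 = 0.5917.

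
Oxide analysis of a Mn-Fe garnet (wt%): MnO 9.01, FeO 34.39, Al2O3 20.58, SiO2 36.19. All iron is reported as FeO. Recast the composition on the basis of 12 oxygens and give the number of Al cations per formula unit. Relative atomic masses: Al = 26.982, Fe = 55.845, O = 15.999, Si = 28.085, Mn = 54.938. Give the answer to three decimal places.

MnO: 9.01/70.937 = 0.12701 mol → 0.12701 mol Mn, 0.12701 mol O.
FeO: 34.39/71.844 = 0.47868 mol → 0.47868 mol Fe, 0.47868 mol O.
Al2O3: 20.58/101.961 = 0.20184 mol → 0.40368 mol Al, 0.60552 mol O.
SiO2: 36.19/60.083 = 0.60233 mol → 0.60233 mol Si, 1.20466 mol O.
Total oxygen = 2.41587 mol. Normalization factor = 12/2.41587 = 4.96715.
Al per 12 O = 0.40368 × 4.96715 = 2.005.

2.005 Al apfu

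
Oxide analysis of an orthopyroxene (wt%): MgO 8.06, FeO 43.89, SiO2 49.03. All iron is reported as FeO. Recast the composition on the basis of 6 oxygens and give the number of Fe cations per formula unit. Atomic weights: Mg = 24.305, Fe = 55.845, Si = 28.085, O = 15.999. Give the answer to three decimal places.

1.500 Fe apfu

MgO: 8.06/40.304 = 0.19998 mol → 0.19998 mol Mg, 0.19998 mol O.
FeO: 43.89/71.844 = 0.61091 mol → 0.61091 mol Fe, 0.61091 mol O.
SiO2: 49.03/60.083 = 0.81604 mol → 0.81604 mol Si, 1.63208 mol O.
Total oxygen = 2.44297 mol. Normalization factor = 6/2.44297 = 2.45603.
Fe per 6 O = 0.61091 × 2.45603 = 1.500.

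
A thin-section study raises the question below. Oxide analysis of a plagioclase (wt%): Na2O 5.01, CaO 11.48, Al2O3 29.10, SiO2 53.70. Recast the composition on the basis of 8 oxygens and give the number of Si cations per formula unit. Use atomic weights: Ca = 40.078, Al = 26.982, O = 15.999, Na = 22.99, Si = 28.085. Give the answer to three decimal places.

Na2O (M=61.979): mol = 0.08083; Na = 0.16166, O = 0.08083.
CaO (M=56.077): mol = 0.20472; Ca = 0.20472, O = 0.20472.
Al2O3 (M=101.961): mol = 0.28540; Al = 0.57080, O = 0.85620.
SiO2 (M=60.083): mol = 0.89376; Si = 0.89376, O = 1.78752.
ΣO = 2.92927; factor = 8/ΣO = 2.73106.
Si apfu = 0.89376 × 2.73106 = 2.441.

2.441 Si apfu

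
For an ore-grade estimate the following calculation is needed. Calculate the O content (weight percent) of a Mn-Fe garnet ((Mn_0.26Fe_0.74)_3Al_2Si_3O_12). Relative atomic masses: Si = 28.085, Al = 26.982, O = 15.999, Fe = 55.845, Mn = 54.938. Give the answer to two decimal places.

38.63 weight percent

Formula mass = 0.78·54.938 + 2.22·55.845 + 2·26.982 + 3·28.085 + 12·15.999 = 497.035 g/mol, of which 191.988 g is O.
So O makes up 191.988/497.035 = 0.3863 of the mass, i.e. 38.63%.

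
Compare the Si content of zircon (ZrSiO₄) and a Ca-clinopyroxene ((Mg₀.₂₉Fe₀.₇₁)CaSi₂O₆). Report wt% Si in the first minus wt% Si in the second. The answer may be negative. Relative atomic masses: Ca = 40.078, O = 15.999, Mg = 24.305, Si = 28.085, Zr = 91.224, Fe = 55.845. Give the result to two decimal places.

-8.19 percentage points

M(ZrSiO₄) = 183.305 g/mol, so wt% Si = 28.085/183.305 × 100 = 15.32%.
M((Mg₀.₂₉Fe₀.₇₁)CaSi₂O₆) = 238.940 g/mol, so wt% Si = 56.170/238.940 × 100 = 23.51%.
15.32 − 23.51 = -8.19 pp.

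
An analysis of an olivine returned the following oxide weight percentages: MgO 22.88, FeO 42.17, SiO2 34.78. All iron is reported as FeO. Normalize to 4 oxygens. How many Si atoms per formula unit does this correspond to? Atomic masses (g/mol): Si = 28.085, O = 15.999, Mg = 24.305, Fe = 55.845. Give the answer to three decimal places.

1.001 Si apfu

MgO: 22.88/40.304 = 0.56769 mol → 0.56769 mol Mg, 0.56769 mol O.
FeO: 42.17/71.844 = 0.58697 mol → 0.58697 mol Fe, 0.58697 mol O.
SiO2: 34.78/60.083 = 0.57887 mol → 0.57887 mol Si, 1.15774 mol O.
Total oxygen = 2.31240 mol. Normalization factor = 4/2.31240 = 1.72980.
Si per 4 O = 0.57887 × 1.72980 = 1.001.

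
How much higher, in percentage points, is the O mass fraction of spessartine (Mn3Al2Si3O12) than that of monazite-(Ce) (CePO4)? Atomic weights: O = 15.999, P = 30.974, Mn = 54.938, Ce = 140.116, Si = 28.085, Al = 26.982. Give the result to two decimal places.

11.56 percentage points

M(Mn3Al2Si3O12) = 495.021 g/mol, so wt% O = 191.988/495.021 × 100 = 38.78%.
M(CePO4) = 235.086 g/mol, so wt% O = 63.996/235.086 × 100 = 27.22%.
38.78 − 27.22 = 11.56 pp.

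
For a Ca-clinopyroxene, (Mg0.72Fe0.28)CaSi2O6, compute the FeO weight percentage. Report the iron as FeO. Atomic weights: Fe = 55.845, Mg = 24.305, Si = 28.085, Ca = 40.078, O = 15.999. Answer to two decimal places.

Molar mass of (Mg0.72Fe0.28)CaSi2O6 = 0.72*24.305 + 0.28*55.845 + 1*40.078 + 2*28.085 + 6*15.999 = 225.378 g/mol.
Each formula unit contains 0.28 Fe, equivalent to 0.28/1 = 0.2800 mol FeO.
M(FeO) = 1×55.845 + 1×15.999 = 71.844 g/mol.
Mass of FeO per formula unit = 0.2800 × 71.844 = 20.116 g.
FeO wt% = 20.116 / 225.378 × 100 = 8.93%.

8.93 wt%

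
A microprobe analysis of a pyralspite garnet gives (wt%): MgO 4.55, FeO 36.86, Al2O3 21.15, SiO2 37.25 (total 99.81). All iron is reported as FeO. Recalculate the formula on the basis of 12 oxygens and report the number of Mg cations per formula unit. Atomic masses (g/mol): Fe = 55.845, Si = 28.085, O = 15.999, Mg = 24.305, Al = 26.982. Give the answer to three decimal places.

MgO (M=40.304): mol = 0.11289; Mg = 0.11289, O = 0.11289.
FeO (M=71.844): mol = 0.51306; Fe = 0.51306, O = 0.51306.
Al2O3 (M=101.961): mol = 0.20743; Al = 0.41486, O = 0.62229.
SiO2 (M=60.083): mol = 0.61998; Si = 0.61998, O = 1.23996.
ΣO = 2.48820; factor = 12/ΣO = 4.82276.
Mg apfu = 0.11289 × 4.82276 = 0.544.

0.544 Mg apfu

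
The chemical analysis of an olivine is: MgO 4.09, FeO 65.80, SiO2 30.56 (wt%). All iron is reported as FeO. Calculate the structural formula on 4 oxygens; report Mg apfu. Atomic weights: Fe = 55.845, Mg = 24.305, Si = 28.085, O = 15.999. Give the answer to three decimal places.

0.200 Mg apfu

MgO (M=40.304): mol = 0.10148; Mg = 0.10148, O = 0.10148.
FeO (M=71.844): mol = 0.91587; Fe = 0.91587, O = 0.91587.
SiO2 (M=60.083): mol = 0.50863; Si = 0.50863, O = 1.01726.
ΣO = 2.03461; factor = 4/ΣO = 1.96598.
Mg apfu = 0.10148 × 1.96598 = 0.200.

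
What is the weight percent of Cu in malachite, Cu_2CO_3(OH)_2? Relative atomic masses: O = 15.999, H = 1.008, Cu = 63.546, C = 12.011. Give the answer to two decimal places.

57.48 weight percent

Molar mass of Cu_2CO_3(OH)_2: 2·63.546 + 1·12.011 + 5·15.999 + 2·1.008 = 221.114 g/mol.
Mass of Cu per formula unit: 2 × 63.546 = 127.092 g.
Weight fraction Cu = 127.092 / 221.114 = 0.5748.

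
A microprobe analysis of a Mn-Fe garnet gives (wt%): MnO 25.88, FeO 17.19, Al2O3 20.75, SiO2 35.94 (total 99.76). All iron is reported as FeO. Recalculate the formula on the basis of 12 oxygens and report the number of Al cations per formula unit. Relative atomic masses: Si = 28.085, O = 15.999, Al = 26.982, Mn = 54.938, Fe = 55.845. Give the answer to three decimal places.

MnO: 25.88/70.937 = 0.36483 mol → 0.36483 mol Mn, 0.36483 mol O.
FeO: 17.19/71.844 = 0.23927 mol → 0.23927 mol Fe, 0.23927 mol O.
Al2O3: 20.75/101.961 = 0.20351 mol → 0.40702 mol Al, 0.61053 mol O.
SiO2: 35.94/60.083 = 0.59817 mol → 0.59817 mol Si, 1.19634 mol O.
Total oxygen = 2.41097 mol. Normalization factor = 12/2.41097 = 4.97725.
Al per 12 O = 0.40702 × 4.97725 = 2.026.

2.026 Al apfu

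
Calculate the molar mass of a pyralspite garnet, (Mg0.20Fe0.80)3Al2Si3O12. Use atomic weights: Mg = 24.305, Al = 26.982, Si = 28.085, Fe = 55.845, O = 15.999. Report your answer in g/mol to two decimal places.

478.82 g/mol

The formula mass is the sum 0.60×24.305 + 2.40×55.845 + 2×26.982 + 3×28.085 + 12×15.999.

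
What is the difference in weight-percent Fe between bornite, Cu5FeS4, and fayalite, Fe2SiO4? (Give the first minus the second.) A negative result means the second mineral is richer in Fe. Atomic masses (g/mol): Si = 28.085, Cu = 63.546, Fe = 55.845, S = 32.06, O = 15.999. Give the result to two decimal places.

First mineral: 55.845 g Fe in 501.815 g formula = 11.13 wt% Fe.
Second mineral: 111.690 g Fe in 203.771 g formula = 54.81 wt% Fe.
11.13% − 54.81% gives a difference of -43.68 percentage points.

-43.68 percentage points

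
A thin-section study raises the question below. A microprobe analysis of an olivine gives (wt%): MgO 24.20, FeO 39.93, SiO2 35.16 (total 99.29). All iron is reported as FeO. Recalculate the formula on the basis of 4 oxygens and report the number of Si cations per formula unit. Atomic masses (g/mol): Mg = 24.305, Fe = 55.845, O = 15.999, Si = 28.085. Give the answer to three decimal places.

1.006 Si apfu

MgO (M=40.304): mol = 0.60044; Mg = 0.60044, O = 0.60044.
FeO (M=71.844): mol = 0.55579; Fe = 0.55579, O = 0.55579.
SiO2 (M=60.083): mol = 0.58519; Si = 0.58519, O = 1.17038.
ΣO = 2.32661; factor = 4/ΣO = 1.71924.
Si apfu = 0.58519 × 1.71924 = 1.006.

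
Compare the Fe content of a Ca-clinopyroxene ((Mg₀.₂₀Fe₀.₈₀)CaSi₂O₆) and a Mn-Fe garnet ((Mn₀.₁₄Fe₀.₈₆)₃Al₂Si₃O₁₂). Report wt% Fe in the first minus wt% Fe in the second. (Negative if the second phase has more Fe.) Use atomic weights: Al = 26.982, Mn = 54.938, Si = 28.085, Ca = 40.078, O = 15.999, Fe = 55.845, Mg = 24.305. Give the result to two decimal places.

M((Mg₀.₂₀Fe₀.₈₀)CaSi₂O₆) = 241.779 g/mol, so wt% Fe = 44.676/241.779 × 100 = 18.48%.
M((Mn₀.₁₄Fe₀.₈₆)₃Al₂Si₃O₁₂) = 497.361 g/mol, so wt% Fe = 144.080/497.361 × 100 = 28.97%.
18.48 − 28.97 = -10.49 pp.

-10.49 percentage points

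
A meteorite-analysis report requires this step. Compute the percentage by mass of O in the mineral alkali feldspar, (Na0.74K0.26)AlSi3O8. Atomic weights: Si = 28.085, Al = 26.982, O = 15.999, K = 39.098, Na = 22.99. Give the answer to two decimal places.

48.04 weight percent

M((Na0.74K0.26)AlSi3O8) = 266.407 g/mol.
O contributes 8 × 15.999 = 127.992 g per mole.
127.992/266.407 = 0.4804 → 48.04%.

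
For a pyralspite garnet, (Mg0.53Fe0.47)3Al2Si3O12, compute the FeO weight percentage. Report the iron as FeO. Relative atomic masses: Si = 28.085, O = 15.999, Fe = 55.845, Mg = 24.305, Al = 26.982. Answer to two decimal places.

Formula mass = 447.593 g/mol.
1.41 Fe → 1.4100 mol FeO per formula unit; M(FeO) = 71.844, so FeO mass = 101.300 g.
101.300/447.593 × 100 = 22.63 wt%.

22.63 wt%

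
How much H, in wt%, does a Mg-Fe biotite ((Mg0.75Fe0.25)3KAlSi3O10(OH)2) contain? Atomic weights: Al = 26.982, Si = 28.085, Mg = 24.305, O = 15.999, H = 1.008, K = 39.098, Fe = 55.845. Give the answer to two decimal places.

Molar mass of (Mg0.75Fe0.25)3KAlSi3O10(OH)2: 2.25*24.305 + 0.75*55.845 + 1*39.098 + 1*26.982 + 3*28.085 + 12*15.999 + 2*1.008 = 440.909 g/mol.
Mass of H per formula unit: 2 × 1.008 = 2.016 g.
Weight fraction H = 2.016 / 440.909 = 0.0046.

0.46 wt%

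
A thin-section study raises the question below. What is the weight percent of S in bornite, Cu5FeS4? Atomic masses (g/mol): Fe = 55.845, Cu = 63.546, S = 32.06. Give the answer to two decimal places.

M(Cu5FeS4) = 501.815 g/mol.
S contributes 4 × 32.06 = 128.240 g per mole.
128.240/501.815 = 0.2556 → 25.56%.

25.56 weight percent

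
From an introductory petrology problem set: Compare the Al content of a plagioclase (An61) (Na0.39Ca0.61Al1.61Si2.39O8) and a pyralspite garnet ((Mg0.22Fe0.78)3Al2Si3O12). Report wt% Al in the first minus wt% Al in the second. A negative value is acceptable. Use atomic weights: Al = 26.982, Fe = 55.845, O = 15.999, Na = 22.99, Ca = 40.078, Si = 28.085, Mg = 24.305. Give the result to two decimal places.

4.66 percentage points

First mineral: 43.441 g Al in 271.970 g formula = 15.97 wt% Al.
Second mineral: 53.964 g Al in 476.926 g formula = 11.31 wt% Al.
15.97% − 11.31% gives a difference of 4.66 percentage points.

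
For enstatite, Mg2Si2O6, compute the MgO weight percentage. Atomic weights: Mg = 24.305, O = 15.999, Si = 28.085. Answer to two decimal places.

40.15 wt%

Molar mass of Mg2Si2O6 = 2×24.305 + 2×28.085 + 6×15.999 = 200.774 g/mol.
Each formula unit contains 2 Mg, equivalent to 2/1 = 2.0000 mol MgO.
M(MgO) = 1×24.305 + 1×15.999 = 40.304 g/mol.
Mass of MgO per formula unit = 2.0000 × 40.304 = 80.608 g.
MgO wt% = 80.608 / 200.774 × 100 = 40.15%.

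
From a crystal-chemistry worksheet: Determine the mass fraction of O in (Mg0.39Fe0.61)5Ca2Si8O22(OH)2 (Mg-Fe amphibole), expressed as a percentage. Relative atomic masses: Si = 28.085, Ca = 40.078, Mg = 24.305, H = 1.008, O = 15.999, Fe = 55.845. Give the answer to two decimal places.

42.26 wt%

Formula mass = 1.95·24.305 + 3.05·55.845 + 2·40.078 + 8·28.085 + 24·15.999 + 2·1.008 = 908.550 g/mol, of which 383.976 g is O.
So O makes up 383.976/908.550 = 0.4226 of the mass, i.e. 42.26%.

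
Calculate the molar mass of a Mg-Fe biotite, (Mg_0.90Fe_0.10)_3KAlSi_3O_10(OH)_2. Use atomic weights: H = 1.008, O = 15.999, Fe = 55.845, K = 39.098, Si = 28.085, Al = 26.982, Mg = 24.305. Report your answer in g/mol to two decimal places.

M = 2.70·24.305 + 0.30·55.845 + 1·39.098 + 1·26.982 + 3·28.085 + 12·15.999 + 2·1.008

426.72 g/mol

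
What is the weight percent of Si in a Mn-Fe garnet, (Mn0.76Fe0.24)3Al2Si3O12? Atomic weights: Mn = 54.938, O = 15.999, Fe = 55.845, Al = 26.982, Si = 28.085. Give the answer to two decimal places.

17.00 weight percent

Formula mass = 2.28×54.938 + 0.72×55.845 + 2×26.982 + 3×28.085 + 12×15.999 = 495.674 g/mol, of which 84.255 g is Si.
So Si makes up 84.255/495.674 = 0.1700 of the mass, i.e. 17.00%.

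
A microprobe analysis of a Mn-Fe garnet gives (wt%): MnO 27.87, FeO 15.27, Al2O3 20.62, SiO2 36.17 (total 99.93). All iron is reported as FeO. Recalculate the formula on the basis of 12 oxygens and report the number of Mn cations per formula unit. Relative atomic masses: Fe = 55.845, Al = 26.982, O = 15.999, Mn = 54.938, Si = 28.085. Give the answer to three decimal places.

MnO (M=70.937): mol = 0.39288; Mn = 0.39288, O = 0.39288.
FeO (M=71.844): mol = 0.21254; Fe = 0.21254, O = 0.21254.
Al2O3 (M=101.961): mol = 0.20223; Al = 0.40446, O = 0.60669.
SiO2 (M=60.083): mol = 0.60200; Si = 0.60200, O = 1.20400.
ΣO = 2.41611; factor = 12/ΣO = 4.96666.
Mn apfu = 0.39288 × 4.96666 = 1.951.

1.951 Mn apfu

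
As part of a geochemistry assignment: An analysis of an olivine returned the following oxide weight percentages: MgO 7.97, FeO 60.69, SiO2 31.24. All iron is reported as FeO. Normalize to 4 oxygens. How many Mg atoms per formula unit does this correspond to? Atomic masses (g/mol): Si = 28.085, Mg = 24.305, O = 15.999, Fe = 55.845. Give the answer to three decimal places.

0.380 Mg apfu

MgO: 7.97/40.304 = 0.19775 mol → 0.19775 mol Mg, 0.19775 mol O.
FeO: 60.69/71.844 = 0.84475 mol → 0.84475 mol Fe, 0.84475 mol O.
SiO2: 31.24/60.083 = 0.51995 mol → 0.51995 mol Si, 1.03990 mol O.
Total oxygen = 2.08240 mol. Normalization factor = 4/2.08240 = 1.92086.
Mg per 4 O = 0.19775 × 1.92086 = 0.380.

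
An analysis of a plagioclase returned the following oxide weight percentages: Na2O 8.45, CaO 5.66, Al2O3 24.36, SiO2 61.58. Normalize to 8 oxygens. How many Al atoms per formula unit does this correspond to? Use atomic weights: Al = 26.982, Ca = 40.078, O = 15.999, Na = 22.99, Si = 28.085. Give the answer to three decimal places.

Na2O: 8.45/61.979 = 0.13634 mol → 0.27268 mol Na, 0.13634 mol O.
CaO: 5.66/56.077 = 0.10093 mol → 0.10093 mol Ca, 0.10093 mol O.
Al2O3: 24.36/101.961 = 0.23891 mol → 0.47782 mol Al, 0.71673 mol O.
SiO2: 61.58/60.083 = 1.02492 mol → 1.02492 mol Si, 2.04984 mol O.
Total oxygen = 3.00384 mol. Normalization factor = 8/3.00384 = 2.66326.
Al per 8 O = 0.47782 × 2.66326 = 1.273.

1.273 Al apfu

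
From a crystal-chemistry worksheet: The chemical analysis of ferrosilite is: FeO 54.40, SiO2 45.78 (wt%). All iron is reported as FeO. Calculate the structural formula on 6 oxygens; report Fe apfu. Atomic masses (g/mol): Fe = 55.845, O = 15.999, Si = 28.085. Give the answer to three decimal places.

1.992 Fe apfu

FeO: 54.40/71.844 = 0.75720 mol → 0.75720 mol Fe, 0.75720 mol O.
SiO2: 45.78/60.083 = 0.76195 mol → 0.76195 mol Si, 1.52390 mol O.
Total oxygen = 2.28110 mol. Normalization factor = 6/2.28110 = 2.63031.
Fe per 6 O = 0.75720 × 2.63031 = 1.992.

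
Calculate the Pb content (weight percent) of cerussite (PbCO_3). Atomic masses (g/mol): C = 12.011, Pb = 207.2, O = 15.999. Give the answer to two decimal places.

77.54 weight percent

Molar mass of PbCO_3: 1×207.2 + 1×12.011 + 3×15.999 = 267.208 g/mol.
Mass of Pb per formula unit: 1 × 207.2 = 207.200 g.
Weight fraction Pb = 207.200 / 267.208 = 0.7754.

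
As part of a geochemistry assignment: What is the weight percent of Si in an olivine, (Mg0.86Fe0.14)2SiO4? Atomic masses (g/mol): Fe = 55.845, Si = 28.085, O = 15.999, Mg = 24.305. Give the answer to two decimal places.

18.78 wt%

Molar mass of (Mg0.86Fe0.14)2SiO4: 1.72·24.305 + 0.28·55.845 + 1·28.085 + 4·15.999 = 149.522 g/mol.
Mass of Si per formula unit: 1 × 28.085 = 28.085 g.
Weight fraction Si = 28.085 / 149.522 = 0.1878.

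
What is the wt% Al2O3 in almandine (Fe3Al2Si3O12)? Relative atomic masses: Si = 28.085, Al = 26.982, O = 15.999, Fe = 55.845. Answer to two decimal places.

Formula mass = 497.742 g/mol.
2 Al → 1.0000 mol Al2O3 per formula unit; M(Al2O3) = 101.961, so Al2O3 mass = 101.961 g.
101.961/497.742 × 100 = 20.48 wt%.

20.48 wt%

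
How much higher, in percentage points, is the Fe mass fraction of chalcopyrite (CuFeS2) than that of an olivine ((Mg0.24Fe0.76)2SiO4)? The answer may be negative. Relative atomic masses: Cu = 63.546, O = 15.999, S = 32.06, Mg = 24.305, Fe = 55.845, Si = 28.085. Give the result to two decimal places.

M(CuFeS2) = 183.511 g/mol, so wt% Fe = 55.845/183.511 × 100 = 30.43%.
M((Mg0.24Fe0.76)2SiO4) = 188.632 g/mol, so wt% Fe = 84.884/188.632 × 100 = 45.00%.
30.43 − 45.00 = -14.57 pp.

-14.57 percentage points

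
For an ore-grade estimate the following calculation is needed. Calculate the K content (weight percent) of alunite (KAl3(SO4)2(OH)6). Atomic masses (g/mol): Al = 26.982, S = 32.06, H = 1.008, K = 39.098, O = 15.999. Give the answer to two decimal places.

9.44 weight percent

Molar mass of KAl3(SO4)2(OH)6: 1·39.098 + 3·26.982 + 2·32.06 + 14·15.999 + 6·1.008 = 414.198 g/mol.
Mass of K per formula unit: 1 × 39.098 = 39.098 g.
Weight fraction K = 39.098 / 414.198 = 0.0944.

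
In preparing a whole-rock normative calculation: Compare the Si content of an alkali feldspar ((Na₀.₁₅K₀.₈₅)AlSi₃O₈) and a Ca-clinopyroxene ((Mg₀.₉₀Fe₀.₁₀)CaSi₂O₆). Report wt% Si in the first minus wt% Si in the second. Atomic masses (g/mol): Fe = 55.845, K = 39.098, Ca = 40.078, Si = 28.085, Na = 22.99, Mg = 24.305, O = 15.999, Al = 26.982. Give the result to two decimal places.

4.97 percentage points

M((Na₀.₁₅K₀.₈₅)AlSi₃O₈) = 275.911 g/mol, so wt% Si = 84.255/275.911 × 100 = 30.54%.
M((Mg₀.₉₀Fe₀.₁₀)CaSi₂O₆) = 219.701 g/mol, so wt% Si = 56.170/219.701 × 100 = 25.57%.
30.54 − 25.57 = 4.97 pp.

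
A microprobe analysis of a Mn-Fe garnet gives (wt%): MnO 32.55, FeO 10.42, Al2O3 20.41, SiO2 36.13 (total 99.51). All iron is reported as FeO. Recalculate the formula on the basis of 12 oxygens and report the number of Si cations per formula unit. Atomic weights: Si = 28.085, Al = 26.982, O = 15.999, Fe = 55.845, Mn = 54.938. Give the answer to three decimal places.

MnO: 32.55/70.937 = 0.45886 mol → 0.45886 mol Mn, 0.45886 mol O.
FeO: 10.42/71.844 = 0.14504 mol → 0.14504 mol Fe, 0.14504 mol O.
Al2O3: 20.41/101.961 = 0.20017 mol → 0.40034 mol Al, 0.60051 mol O.
SiO2: 36.13/60.083 = 0.60133 mol → 0.60133 mol Si, 1.20266 mol O.
Total oxygen = 2.40707 mol. Normalization factor = 12/2.40707 = 4.98531.
Si per 12 O = 0.60133 × 4.98531 = 2.998.

2.998 Si apfu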